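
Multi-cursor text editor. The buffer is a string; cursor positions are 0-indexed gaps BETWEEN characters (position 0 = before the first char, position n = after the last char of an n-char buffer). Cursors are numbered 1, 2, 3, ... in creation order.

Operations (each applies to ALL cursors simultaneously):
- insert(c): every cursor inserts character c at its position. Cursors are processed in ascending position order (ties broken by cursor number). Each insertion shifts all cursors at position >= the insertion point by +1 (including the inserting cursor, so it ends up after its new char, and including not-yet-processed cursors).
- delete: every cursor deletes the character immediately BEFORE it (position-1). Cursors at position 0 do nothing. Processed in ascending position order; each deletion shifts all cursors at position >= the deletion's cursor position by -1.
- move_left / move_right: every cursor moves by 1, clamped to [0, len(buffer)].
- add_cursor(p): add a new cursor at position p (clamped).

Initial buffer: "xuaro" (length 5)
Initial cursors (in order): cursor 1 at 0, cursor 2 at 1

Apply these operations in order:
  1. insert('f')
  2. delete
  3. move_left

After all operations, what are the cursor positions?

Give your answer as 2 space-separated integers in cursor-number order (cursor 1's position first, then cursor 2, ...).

Answer: 0 0

Derivation:
After op 1 (insert('f')): buffer="fxfuaro" (len 7), cursors c1@1 c2@3, authorship 1.2....
After op 2 (delete): buffer="xuaro" (len 5), cursors c1@0 c2@1, authorship .....
After op 3 (move_left): buffer="xuaro" (len 5), cursors c1@0 c2@0, authorship .....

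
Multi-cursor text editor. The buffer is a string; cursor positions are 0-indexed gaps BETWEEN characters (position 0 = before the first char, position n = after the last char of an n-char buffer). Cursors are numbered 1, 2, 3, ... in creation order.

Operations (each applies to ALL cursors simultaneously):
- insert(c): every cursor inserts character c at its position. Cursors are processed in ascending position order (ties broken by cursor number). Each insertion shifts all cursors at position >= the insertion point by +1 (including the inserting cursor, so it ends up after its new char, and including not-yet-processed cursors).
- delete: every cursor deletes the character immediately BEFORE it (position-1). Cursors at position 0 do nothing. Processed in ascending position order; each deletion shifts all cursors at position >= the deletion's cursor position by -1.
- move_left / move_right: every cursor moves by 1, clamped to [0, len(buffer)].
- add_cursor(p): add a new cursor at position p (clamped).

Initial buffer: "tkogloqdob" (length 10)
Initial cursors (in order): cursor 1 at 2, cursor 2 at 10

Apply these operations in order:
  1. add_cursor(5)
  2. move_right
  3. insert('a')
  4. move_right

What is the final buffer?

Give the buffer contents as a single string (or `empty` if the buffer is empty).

Answer: tkoagloaqdoba

Derivation:
After op 1 (add_cursor(5)): buffer="tkogloqdob" (len 10), cursors c1@2 c3@5 c2@10, authorship ..........
After op 2 (move_right): buffer="tkogloqdob" (len 10), cursors c1@3 c3@6 c2@10, authorship ..........
After op 3 (insert('a')): buffer="tkoagloaqdoba" (len 13), cursors c1@4 c3@8 c2@13, authorship ...1...3....2
After op 4 (move_right): buffer="tkoagloaqdoba" (len 13), cursors c1@5 c3@9 c2@13, authorship ...1...3....2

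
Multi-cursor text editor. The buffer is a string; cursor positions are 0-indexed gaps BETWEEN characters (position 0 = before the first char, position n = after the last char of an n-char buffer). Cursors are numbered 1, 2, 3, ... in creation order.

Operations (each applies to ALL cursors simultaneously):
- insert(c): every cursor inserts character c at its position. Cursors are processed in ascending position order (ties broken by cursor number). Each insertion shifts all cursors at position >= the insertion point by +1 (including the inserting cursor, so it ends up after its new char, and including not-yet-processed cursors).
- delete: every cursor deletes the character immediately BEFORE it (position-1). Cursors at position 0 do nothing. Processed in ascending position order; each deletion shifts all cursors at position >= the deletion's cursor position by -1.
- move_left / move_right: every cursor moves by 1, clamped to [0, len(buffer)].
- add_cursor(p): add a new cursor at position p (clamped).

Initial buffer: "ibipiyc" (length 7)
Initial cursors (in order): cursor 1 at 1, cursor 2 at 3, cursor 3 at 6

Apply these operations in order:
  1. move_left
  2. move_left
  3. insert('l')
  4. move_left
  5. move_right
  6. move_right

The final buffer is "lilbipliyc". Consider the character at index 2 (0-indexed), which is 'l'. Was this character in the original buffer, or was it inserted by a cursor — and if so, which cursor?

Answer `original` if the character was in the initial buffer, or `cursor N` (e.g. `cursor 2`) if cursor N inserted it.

After op 1 (move_left): buffer="ibipiyc" (len 7), cursors c1@0 c2@2 c3@5, authorship .......
After op 2 (move_left): buffer="ibipiyc" (len 7), cursors c1@0 c2@1 c3@4, authorship .......
After op 3 (insert('l')): buffer="lilbipliyc" (len 10), cursors c1@1 c2@3 c3@7, authorship 1.2...3...
After op 4 (move_left): buffer="lilbipliyc" (len 10), cursors c1@0 c2@2 c3@6, authorship 1.2...3...
After op 5 (move_right): buffer="lilbipliyc" (len 10), cursors c1@1 c2@3 c3@7, authorship 1.2...3...
After op 6 (move_right): buffer="lilbipliyc" (len 10), cursors c1@2 c2@4 c3@8, authorship 1.2...3...
Authorship (.=original, N=cursor N): 1 . 2 . . . 3 . . .
Index 2: author = 2

Answer: cursor 2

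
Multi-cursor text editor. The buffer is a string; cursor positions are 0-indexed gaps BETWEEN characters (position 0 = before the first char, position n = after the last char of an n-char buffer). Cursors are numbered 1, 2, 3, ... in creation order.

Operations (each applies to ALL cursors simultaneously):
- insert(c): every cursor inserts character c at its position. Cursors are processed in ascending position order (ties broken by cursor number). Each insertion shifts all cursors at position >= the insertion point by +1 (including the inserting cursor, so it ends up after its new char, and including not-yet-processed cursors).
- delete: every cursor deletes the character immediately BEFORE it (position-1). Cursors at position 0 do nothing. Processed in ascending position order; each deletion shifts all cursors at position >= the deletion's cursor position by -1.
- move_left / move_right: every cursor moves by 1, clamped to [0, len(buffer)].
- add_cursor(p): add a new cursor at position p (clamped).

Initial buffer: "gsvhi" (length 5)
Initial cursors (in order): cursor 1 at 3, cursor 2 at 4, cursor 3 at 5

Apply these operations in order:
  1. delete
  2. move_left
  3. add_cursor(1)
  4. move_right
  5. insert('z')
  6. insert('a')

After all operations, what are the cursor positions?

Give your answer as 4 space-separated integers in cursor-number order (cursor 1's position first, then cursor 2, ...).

Answer: 10 10 10 10

Derivation:
After op 1 (delete): buffer="gs" (len 2), cursors c1@2 c2@2 c3@2, authorship ..
After op 2 (move_left): buffer="gs" (len 2), cursors c1@1 c2@1 c3@1, authorship ..
After op 3 (add_cursor(1)): buffer="gs" (len 2), cursors c1@1 c2@1 c3@1 c4@1, authorship ..
After op 4 (move_right): buffer="gs" (len 2), cursors c1@2 c2@2 c3@2 c4@2, authorship ..
After op 5 (insert('z')): buffer="gszzzz" (len 6), cursors c1@6 c2@6 c3@6 c4@6, authorship ..1234
After op 6 (insert('a')): buffer="gszzzzaaaa" (len 10), cursors c1@10 c2@10 c3@10 c4@10, authorship ..12341234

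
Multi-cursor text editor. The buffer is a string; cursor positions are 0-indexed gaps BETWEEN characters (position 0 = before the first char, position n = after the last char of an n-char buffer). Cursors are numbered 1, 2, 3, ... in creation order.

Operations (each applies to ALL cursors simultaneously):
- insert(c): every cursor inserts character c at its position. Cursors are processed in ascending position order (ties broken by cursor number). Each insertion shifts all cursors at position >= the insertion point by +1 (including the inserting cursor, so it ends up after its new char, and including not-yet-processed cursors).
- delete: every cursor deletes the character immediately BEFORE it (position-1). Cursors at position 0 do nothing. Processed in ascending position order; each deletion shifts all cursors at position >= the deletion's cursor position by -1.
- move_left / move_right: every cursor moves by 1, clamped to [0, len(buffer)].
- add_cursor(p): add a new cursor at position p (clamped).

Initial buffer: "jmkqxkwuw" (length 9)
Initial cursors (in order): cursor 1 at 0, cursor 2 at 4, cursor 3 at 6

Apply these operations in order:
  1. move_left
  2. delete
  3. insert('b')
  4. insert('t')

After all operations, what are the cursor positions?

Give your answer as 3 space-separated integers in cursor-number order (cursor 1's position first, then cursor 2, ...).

Answer: 2 6 9

Derivation:
After op 1 (move_left): buffer="jmkqxkwuw" (len 9), cursors c1@0 c2@3 c3@5, authorship .........
After op 2 (delete): buffer="jmqkwuw" (len 7), cursors c1@0 c2@2 c3@3, authorship .......
After op 3 (insert('b')): buffer="bjmbqbkwuw" (len 10), cursors c1@1 c2@4 c3@6, authorship 1..2.3....
After op 4 (insert('t')): buffer="btjmbtqbtkwuw" (len 13), cursors c1@2 c2@6 c3@9, authorship 11..22.33....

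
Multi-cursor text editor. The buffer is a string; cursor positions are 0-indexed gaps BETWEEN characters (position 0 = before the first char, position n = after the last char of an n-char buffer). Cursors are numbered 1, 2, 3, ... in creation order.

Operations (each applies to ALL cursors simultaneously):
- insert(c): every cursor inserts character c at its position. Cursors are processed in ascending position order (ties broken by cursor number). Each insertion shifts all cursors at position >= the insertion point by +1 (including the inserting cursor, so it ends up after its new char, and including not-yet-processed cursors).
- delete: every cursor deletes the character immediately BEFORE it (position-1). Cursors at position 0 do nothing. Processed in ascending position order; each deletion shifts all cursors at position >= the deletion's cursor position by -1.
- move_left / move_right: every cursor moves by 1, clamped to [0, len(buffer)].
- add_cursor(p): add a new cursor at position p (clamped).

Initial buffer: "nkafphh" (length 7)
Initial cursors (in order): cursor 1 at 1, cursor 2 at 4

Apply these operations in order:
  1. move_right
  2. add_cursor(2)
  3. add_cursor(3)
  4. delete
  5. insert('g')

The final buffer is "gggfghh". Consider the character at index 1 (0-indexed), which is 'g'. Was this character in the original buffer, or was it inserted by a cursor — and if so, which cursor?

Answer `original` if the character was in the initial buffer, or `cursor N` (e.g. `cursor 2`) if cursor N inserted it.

Answer: cursor 3

Derivation:
After op 1 (move_right): buffer="nkafphh" (len 7), cursors c1@2 c2@5, authorship .......
After op 2 (add_cursor(2)): buffer="nkafphh" (len 7), cursors c1@2 c3@2 c2@5, authorship .......
After op 3 (add_cursor(3)): buffer="nkafphh" (len 7), cursors c1@2 c3@2 c4@3 c2@5, authorship .......
After op 4 (delete): buffer="fhh" (len 3), cursors c1@0 c3@0 c4@0 c2@1, authorship ...
After op 5 (insert('g')): buffer="gggfghh" (len 7), cursors c1@3 c3@3 c4@3 c2@5, authorship 134.2..
Authorship (.=original, N=cursor N): 1 3 4 . 2 . .
Index 1: author = 3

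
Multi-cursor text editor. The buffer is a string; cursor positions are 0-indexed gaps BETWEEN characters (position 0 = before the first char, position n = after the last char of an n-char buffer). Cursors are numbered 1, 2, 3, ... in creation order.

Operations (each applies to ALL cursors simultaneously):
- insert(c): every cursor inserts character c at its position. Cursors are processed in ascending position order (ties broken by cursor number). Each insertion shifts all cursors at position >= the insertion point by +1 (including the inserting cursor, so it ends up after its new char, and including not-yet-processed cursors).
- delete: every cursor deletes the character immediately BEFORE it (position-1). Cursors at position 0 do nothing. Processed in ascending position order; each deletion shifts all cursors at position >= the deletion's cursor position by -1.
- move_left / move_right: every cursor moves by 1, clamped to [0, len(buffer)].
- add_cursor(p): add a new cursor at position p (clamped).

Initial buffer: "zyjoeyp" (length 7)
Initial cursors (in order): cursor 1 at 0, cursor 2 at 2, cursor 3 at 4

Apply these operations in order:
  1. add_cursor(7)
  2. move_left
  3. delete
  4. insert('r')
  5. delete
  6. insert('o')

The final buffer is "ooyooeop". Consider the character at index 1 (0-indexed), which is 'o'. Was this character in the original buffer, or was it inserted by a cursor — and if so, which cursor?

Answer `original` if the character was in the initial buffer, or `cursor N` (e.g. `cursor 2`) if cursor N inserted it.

Answer: cursor 2

Derivation:
After op 1 (add_cursor(7)): buffer="zyjoeyp" (len 7), cursors c1@0 c2@2 c3@4 c4@7, authorship .......
After op 2 (move_left): buffer="zyjoeyp" (len 7), cursors c1@0 c2@1 c3@3 c4@6, authorship .......
After op 3 (delete): buffer="yoep" (len 4), cursors c1@0 c2@0 c3@1 c4@3, authorship ....
After op 4 (insert('r')): buffer="rryroerp" (len 8), cursors c1@2 c2@2 c3@4 c4@7, authorship 12.3..4.
After op 5 (delete): buffer="yoep" (len 4), cursors c1@0 c2@0 c3@1 c4@3, authorship ....
After op 6 (insert('o')): buffer="ooyooeop" (len 8), cursors c1@2 c2@2 c3@4 c4@7, authorship 12.3..4.
Authorship (.=original, N=cursor N): 1 2 . 3 . . 4 .
Index 1: author = 2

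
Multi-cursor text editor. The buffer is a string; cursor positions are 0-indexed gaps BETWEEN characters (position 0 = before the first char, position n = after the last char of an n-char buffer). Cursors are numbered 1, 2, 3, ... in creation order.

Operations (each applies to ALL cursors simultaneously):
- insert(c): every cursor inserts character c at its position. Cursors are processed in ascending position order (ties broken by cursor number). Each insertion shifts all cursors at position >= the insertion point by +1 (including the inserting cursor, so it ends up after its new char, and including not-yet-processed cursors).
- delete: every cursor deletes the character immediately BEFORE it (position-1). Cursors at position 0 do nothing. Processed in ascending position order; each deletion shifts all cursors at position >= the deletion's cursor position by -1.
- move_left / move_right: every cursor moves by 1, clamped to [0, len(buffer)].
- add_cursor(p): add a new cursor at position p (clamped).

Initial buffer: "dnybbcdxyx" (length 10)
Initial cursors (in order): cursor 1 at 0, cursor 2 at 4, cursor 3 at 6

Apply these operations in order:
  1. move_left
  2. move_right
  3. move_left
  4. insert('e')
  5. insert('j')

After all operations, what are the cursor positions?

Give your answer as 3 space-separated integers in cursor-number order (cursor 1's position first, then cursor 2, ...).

Answer: 2 7 11

Derivation:
After op 1 (move_left): buffer="dnybbcdxyx" (len 10), cursors c1@0 c2@3 c3@5, authorship ..........
After op 2 (move_right): buffer="dnybbcdxyx" (len 10), cursors c1@1 c2@4 c3@6, authorship ..........
After op 3 (move_left): buffer="dnybbcdxyx" (len 10), cursors c1@0 c2@3 c3@5, authorship ..........
After op 4 (insert('e')): buffer="ednyebbecdxyx" (len 13), cursors c1@1 c2@5 c3@8, authorship 1...2..3.....
After op 5 (insert('j')): buffer="ejdnyejbbejcdxyx" (len 16), cursors c1@2 c2@7 c3@11, authorship 11...22..33.....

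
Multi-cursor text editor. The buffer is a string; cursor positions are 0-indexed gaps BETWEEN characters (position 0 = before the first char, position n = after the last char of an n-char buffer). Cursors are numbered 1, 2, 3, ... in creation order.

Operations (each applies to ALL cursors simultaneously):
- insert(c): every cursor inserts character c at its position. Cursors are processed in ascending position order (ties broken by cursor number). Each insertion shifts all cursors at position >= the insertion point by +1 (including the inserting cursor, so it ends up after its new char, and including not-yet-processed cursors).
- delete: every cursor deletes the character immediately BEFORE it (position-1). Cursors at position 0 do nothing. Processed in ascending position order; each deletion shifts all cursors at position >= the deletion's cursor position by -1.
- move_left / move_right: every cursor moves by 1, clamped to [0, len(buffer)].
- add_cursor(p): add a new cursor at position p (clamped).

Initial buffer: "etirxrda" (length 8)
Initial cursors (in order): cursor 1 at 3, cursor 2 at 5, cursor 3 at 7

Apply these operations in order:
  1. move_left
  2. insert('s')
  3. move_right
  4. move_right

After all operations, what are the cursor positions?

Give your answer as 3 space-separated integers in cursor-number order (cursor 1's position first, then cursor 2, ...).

Answer: 5 8 11

Derivation:
After op 1 (move_left): buffer="etirxrda" (len 8), cursors c1@2 c2@4 c3@6, authorship ........
After op 2 (insert('s')): buffer="etsirsxrsda" (len 11), cursors c1@3 c2@6 c3@9, authorship ..1..2..3..
After op 3 (move_right): buffer="etsirsxrsda" (len 11), cursors c1@4 c2@7 c3@10, authorship ..1..2..3..
After op 4 (move_right): buffer="etsirsxrsda" (len 11), cursors c1@5 c2@8 c3@11, authorship ..1..2..3..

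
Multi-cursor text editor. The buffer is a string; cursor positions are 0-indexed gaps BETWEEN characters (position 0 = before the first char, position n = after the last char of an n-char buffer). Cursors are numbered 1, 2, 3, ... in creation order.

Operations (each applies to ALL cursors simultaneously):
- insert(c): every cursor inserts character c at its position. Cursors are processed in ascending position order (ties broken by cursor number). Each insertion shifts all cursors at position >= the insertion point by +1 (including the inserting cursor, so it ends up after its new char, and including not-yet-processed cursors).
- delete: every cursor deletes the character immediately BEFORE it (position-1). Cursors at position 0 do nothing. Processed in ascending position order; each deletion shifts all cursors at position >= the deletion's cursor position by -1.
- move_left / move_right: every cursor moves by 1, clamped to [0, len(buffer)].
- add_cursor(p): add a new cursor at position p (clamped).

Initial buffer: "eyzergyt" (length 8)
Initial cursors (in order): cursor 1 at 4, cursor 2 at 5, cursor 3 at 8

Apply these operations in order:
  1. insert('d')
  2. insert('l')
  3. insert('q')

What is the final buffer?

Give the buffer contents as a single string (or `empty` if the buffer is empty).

After op 1 (insert('d')): buffer="eyzedrdgytd" (len 11), cursors c1@5 c2@7 c3@11, authorship ....1.2...3
After op 2 (insert('l')): buffer="eyzedlrdlgytdl" (len 14), cursors c1@6 c2@9 c3@14, authorship ....11.22...33
After op 3 (insert('q')): buffer="eyzedlqrdlqgytdlq" (len 17), cursors c1@7 c2@11 c3@17, authorship ....111.222...333

Answer: eyzedlqrdlqgytdlq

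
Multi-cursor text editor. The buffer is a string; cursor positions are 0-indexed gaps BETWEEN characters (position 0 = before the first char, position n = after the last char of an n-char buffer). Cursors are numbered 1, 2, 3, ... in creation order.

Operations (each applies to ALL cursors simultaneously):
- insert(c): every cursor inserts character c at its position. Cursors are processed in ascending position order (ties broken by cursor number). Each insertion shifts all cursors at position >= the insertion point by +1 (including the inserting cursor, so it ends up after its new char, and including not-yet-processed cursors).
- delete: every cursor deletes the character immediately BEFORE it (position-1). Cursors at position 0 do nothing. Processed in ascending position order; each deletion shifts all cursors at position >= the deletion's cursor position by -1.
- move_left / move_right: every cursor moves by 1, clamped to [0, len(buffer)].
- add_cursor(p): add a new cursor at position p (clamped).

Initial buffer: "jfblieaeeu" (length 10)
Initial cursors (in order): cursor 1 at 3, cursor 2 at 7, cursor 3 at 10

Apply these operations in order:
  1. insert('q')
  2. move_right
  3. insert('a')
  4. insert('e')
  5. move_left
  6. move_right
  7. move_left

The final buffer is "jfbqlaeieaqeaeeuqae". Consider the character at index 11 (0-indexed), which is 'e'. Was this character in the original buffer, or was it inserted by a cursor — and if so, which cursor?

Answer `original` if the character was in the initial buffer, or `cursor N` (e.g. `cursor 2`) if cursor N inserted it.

Answer: original

Derivation:
After op 1 (insert('q')): buffer="jfbqlieaqeeuq" (len 13), cursors c1@4 c2@9 c3@13, authorship ...1....2...3
After op 2 (move_right): buffer="jfbqlieaqeeuq" (len 13), cursors c1@5 c2@10 c3@13, authorship ...1....2...3
After op 3 (insert('a')): buffer="jfbqlaieaqeaeuqa" (len 16), cursors c1@6 c2@12 c3@16, authorship ...1.1...2.2..33
After op 4 (insert('e')): buffer="jfbqlaeieaqeaeeuqae" (len 19), cursors c1@7 c2@14 c3@19, authorship ...1.11...2.22..333
After op 5 (move_left): buffer="jfbqlaeieaqeaeeuqae" (len 19), cursors c1@6 c2@13 c3@18, authorship ...1.11...2.22..333
After op 6 (move_right): buffer="jfbqlaeieaqeaeeuqae" (len 19), cursors c1@7 c2@14 c3@19, authorship ...1.11...2.22..333
After op 7 (move_left): buffer="jfbqlaeieaqeaeeuqae" (len 19), cursors c1@6 c2@13 c3@18, authorship ...1.11...2.22..333
Authorship (.=original, N=cursor N): . . . 1 . 1 1 . . . 2 . 2 2 . . 3 3 3
Index 11: author = original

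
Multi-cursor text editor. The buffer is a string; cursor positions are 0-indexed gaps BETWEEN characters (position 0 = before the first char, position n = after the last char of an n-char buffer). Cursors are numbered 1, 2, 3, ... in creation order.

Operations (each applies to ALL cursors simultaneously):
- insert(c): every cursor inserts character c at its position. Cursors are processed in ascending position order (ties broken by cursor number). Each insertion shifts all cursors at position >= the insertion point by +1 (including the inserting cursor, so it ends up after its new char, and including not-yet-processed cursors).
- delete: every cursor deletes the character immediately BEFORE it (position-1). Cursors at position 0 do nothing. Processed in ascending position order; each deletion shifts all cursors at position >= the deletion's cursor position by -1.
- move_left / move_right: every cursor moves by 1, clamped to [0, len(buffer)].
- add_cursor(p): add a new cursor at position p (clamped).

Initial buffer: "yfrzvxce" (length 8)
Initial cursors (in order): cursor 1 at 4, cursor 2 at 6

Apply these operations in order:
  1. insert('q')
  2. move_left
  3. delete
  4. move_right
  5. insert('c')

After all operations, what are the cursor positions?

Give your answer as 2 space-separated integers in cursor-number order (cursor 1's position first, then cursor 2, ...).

Answer: 5 8

Derivation:
After op 1 (insert('q')): buffer="yfrzqvxqce" (len 10), cursors c1@5 c2@8, authorship ....1..2..
After op 2 (move_left): buffer="yfrzqvxqce" (len 10), cursors c1@4 c2@7, authorship ....1..2..
After op 3 (delete): buffer="yfrqvqce" (len 8), cursors c1@3 c2@5, authorship ...1.2..
After op 4 (move_right): buffer="yfrqvqce" (len 8), cursors c1@4 c2@6, authorship ...1.2..
After op 5 (insert('c')): buffer="yfrqcvqcce" (len 10), cursors c1@5 c2@8, authorship ...11.22..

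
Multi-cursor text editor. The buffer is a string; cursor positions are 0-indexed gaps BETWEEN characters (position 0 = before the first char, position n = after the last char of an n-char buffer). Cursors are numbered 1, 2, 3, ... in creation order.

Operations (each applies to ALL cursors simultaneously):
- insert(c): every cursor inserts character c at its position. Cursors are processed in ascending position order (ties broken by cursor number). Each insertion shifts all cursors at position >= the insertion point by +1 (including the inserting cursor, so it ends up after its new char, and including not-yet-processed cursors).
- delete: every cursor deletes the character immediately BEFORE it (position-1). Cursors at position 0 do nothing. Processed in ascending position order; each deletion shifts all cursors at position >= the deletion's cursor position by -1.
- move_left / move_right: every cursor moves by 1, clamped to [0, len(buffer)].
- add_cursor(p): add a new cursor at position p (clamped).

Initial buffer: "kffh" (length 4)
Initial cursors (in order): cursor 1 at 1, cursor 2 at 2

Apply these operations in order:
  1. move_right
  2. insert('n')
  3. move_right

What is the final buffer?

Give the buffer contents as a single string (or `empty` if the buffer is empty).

After op 1 (move_right): buffer="kffh" (len 4), cursors c1@2 c2@3, authorship ....
After op 2 (insert('n')): buffer="kfnfnh" (len 6), cursors c1@3 c2@5, authorship ..1.2.
After op 3 (move_right): buffer="kfnfnh" (len 6), cursors c1@4 c2@6, authorship ..1.2.

Answer: kfnfnh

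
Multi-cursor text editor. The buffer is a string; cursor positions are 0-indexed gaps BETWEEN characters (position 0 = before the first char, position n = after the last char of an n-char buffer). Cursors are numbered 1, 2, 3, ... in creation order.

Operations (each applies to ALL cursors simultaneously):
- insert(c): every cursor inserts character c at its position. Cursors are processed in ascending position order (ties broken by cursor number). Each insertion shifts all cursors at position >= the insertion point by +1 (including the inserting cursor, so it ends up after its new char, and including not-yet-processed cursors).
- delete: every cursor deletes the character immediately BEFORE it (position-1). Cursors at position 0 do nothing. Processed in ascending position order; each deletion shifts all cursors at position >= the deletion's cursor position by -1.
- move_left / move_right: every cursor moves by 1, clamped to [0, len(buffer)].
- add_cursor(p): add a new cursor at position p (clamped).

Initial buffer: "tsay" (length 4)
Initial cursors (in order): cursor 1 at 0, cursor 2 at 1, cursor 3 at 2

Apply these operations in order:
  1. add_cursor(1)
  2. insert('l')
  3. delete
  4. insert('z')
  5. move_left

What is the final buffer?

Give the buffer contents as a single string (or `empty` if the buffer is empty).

After op 1 (add_cursor(1)): buffer="tsay" (len 4), cursors c1@0 c2@1 c4@1 c3@2, authorship ....
After op 2 (insert('l')): buffer="ltllslay" (len 8), cursors c1@1 c2@4 c4@4 c3@6, authorship 1.24.3..
After op 3 (delete): buffer="tsay" (len 4), cursors c1@0 c2@1 c4@1 c3@2, authorship ....
After op 4 (insert('z')): buffer="ztzzszay" (len 8), cursors c1@1 c2@4 c4@4 c3@6, authorship 1.24.3..
After op 5 (move_left): buffer="ztzzszay" (len 8), cursors c1@0 c2@3 c4@3 c3@5, authorship 1.24.3..

Answer: ztzzszay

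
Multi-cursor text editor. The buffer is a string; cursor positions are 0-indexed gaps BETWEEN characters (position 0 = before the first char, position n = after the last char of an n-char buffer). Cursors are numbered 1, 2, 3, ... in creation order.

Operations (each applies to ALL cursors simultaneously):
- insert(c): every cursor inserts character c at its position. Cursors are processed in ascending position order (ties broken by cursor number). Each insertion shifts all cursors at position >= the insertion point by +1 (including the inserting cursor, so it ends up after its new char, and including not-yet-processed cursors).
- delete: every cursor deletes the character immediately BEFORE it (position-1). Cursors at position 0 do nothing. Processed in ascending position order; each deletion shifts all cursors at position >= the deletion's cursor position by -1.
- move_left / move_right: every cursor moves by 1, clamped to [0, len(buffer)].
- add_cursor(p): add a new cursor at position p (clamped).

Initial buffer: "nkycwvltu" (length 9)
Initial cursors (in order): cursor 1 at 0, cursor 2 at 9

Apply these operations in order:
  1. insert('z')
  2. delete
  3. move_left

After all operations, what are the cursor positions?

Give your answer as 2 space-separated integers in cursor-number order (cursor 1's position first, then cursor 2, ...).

Answer: 0 8

Derivation:
After op 1 (insert('z')): buffer="znkycwvltuz" (len 11), cursors c1@1 c2@11, authorship 1.........2
After op 2 (delete): buffer="nkycwvltu" (len 9), cursors c1@0 c2@9, authorship .........
After op 3 (move_left): buffer="nkycwvltu" (len 9), cursors c1@0 c2@8, authorship .........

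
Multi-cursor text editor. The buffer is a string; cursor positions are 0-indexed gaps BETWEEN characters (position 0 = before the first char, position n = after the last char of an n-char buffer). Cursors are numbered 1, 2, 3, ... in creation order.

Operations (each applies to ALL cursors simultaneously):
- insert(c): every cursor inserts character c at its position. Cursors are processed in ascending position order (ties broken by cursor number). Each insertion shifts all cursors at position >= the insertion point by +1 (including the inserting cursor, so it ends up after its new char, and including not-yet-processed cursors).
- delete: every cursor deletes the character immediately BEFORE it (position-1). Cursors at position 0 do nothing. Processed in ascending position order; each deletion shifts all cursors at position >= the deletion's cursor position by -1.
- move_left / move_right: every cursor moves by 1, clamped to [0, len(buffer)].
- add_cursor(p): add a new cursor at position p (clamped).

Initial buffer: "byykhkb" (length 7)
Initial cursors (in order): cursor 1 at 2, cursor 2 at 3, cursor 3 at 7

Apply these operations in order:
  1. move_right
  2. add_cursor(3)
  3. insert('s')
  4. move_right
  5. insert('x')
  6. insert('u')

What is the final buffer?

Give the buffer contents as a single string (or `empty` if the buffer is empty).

After op 1 (move_right): buffer="byykhkb" (len 7), cursors c1@3 c2@4 c3@7, authorship .......
After op 2 (add_cursor(3)): buffer="byykhkb" (len 7), cursors c1@3 c4@3 c2@4 c3@7, authorship .......
After op 3 (insert('s')): buffer="byysskshkbs" (len 11), cursors c1@5 c4@5 c2@7 c3@11, authorship ...14.2...3
After op 4 (move_right): buffer="byysskshkbs" (len 11), cursors c1@6 c4@6 c2@8 c3@11, authorship ...14.2...3
After op 5 (insert('x')): buffer="byysskxxshxkbsx" (len 15), cursors c1@8 c4@8 c2@11 c3@15, authorship ...14.142.2..33
After op 6 (insert('u')): buffer="byysskxxuushxukbsxu" (len 19), cursors c1@10 c4@10 c2@14 c3@19, authorship ...14.14142.22..333

Answer: byysskxxuushxukbsxu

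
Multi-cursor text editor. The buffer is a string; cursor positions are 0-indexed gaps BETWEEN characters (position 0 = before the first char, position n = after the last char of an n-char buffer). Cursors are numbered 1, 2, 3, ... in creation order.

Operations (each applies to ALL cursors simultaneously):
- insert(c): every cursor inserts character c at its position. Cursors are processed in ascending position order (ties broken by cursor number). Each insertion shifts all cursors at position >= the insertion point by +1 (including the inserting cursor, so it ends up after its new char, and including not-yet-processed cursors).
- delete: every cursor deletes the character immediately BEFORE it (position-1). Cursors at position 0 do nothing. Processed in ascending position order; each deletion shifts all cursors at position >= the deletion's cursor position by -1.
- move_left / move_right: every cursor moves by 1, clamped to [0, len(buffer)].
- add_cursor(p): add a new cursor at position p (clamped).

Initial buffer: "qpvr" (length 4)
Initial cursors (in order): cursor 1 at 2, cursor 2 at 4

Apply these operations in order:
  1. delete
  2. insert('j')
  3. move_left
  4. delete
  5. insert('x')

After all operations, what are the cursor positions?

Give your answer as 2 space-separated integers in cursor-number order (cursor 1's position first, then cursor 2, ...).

After op 1 (delete): buffer="qv" (len 2), cursors c1@1 c2@2, authorship ..
After op 2 (insert('j')): buffer="qjvj" (len 4), cursors c1@2 c2@4, authorship .1.2
After op 3 (move_left): buffer="qjvj" (len 4), cursors c1@1 c2@3, authorship .1.2
After op 4 (delete): buffer="jj" (len 2), cursors c1@0 c2@1, authorship 12
After op 5 (insert('x')): buffer="xjxj" (len 4), cursors c1@1 c2@3, authorship 1122

Answer: 1 3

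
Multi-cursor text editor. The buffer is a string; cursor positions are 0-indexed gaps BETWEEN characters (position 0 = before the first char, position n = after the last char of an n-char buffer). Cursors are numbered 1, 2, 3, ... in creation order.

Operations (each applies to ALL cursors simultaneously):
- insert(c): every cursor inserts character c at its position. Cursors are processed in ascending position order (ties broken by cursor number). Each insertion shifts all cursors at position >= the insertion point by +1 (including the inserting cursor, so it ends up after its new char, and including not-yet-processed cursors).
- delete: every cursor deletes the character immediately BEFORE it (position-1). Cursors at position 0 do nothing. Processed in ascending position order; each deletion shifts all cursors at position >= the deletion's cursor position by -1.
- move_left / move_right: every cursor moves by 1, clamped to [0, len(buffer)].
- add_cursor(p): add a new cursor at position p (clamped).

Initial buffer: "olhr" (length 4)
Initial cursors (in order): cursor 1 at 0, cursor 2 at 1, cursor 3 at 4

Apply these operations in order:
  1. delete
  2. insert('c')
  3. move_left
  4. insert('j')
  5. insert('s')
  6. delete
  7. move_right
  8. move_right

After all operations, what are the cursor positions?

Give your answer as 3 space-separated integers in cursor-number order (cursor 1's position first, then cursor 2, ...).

Answer: 5 5 8

Derivation:
After op 1 (delete): buffer="lh" (len 2), cursors c1@0 c2@0 c3@2, authorship ..
After op 2 (insert('c')): buffer="cclhc" (len 5), cursors c1@2 c2@2 c3@5, authorship 12..3
After op 3 (move_left): buffer="cclhc" (len 5), cursors c1@1 c2@1 c3@4, authorship 12..3
After op 4 (insert('j')): buffer="cjjclhjc" (len 8), cursors c1@3 c2@3 c3@7, authorship 1122..33
After op 5 (insert('s')): buffer="cjjssclhjsc" (len 11), cursors c1@5 c2@5 c3@10, authorship 112122..333
After op 6 (delete): buffer="cjjclhjc" (len 8), cursors c1@3 c2@3 c3@7, authorship 1122..33
After op 7 (move_right): buffer="cjjclhjc" (len 8), cursors c1@4 c2@4 c3@8, authorship 1122..33
After op 8 (move_right): buffer="cjjclhjc" (len 8), cursors c1@5 c2@5 c3@8, authorship 1122..33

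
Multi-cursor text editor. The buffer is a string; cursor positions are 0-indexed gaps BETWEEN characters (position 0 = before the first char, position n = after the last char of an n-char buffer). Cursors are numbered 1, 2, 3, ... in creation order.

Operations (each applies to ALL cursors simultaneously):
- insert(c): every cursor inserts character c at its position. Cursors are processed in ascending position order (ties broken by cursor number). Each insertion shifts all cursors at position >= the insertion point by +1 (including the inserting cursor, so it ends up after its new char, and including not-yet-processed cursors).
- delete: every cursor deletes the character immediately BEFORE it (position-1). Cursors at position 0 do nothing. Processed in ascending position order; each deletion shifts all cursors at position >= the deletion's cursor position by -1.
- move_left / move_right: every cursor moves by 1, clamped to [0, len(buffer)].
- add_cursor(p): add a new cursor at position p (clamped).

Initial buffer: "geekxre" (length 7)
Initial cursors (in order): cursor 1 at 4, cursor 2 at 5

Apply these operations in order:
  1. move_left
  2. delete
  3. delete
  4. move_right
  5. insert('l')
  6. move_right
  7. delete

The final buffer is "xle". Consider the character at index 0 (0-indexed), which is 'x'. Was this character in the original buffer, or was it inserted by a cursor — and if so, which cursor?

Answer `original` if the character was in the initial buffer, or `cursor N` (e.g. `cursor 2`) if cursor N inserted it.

Answer: original

Derivation:
After op 1 (move_left): buffer="geekxre" (len 7), cursors c1@3 c2@4, authorship .......
After op 2 (delete): buffer="gexre" (len 5), cursors c1@2 c2@2, authorship .....
After op 3 (delete): buffer="xre" (len 3), cursors c1@0 c2@0, authorship ...
After op 4 (move_right): buffer="xre" (len 3), cursors c1@1 c2@1, authorship ...
After op 5 (insert('l')): buffer="xllre" (len 5), cursors c1@3 c2@3, authorship .12..
After op 6 (move_right): buffer="xllre" (len 5), cursors c1@4 c2@4, authorship .12..
After op 7 (delete): buffer="xle" (len 3), cursors c1@2 c2@2, authorship .1.
Authorship (.=original, N=cursor N): . 1 .
Index 0: author = original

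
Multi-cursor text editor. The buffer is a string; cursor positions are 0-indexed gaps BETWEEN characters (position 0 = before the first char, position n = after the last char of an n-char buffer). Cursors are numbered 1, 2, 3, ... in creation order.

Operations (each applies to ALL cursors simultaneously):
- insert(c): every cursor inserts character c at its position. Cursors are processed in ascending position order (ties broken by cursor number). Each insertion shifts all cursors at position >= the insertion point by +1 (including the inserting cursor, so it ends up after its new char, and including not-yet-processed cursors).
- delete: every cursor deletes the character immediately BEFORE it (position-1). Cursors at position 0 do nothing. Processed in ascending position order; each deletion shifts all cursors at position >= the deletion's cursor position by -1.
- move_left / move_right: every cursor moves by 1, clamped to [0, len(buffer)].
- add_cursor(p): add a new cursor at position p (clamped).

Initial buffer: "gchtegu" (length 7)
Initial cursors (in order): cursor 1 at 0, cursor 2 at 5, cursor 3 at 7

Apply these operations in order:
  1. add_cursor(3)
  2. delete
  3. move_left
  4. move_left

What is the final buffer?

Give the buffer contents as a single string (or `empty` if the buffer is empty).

After op 1 (add_cursor(3)): buffer="gchtegu" (len 7), cursors c1@0 c4@3 c2@5 c3@7, authorship .......
After op 2 (delete): buffer="gctg" (len 4), cursors c1@0 c4@2 c2@3 c3@4, authorship ....
After op 3 (move_left): buffer="gctg" (len 4), cursors c1@0 c4@1 c2@2 c3@3, authorship ....
After op 4 (move_left): buffer="gctg" (len 4), cursors c1@0 c4@0 c2@1 c3@2, authorship ....

Answer: gctg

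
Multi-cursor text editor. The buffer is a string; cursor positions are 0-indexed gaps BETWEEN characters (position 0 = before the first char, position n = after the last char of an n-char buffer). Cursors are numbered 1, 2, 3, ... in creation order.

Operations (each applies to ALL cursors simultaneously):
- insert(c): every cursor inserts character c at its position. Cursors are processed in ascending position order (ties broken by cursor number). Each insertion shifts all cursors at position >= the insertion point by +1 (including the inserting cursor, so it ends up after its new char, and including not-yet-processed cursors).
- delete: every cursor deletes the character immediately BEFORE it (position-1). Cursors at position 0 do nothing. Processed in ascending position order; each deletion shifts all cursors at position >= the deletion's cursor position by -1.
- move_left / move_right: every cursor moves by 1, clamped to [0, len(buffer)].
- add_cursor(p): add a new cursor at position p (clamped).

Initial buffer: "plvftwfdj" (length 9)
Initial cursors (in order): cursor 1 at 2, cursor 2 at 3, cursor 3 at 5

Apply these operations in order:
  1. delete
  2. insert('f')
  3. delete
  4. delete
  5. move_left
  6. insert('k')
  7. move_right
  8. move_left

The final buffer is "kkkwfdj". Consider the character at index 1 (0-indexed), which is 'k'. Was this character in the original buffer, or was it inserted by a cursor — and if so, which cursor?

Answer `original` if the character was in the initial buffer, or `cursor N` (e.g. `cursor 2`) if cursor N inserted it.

Answer: cursor 2

Derivation:
After op 1 (delete): buffer="pfwfdj" (len 6), cursors c1@1 c2@1 c3@2, authorship ......
After op 2 (insert('f')): buffer="pffffwfdj" (len 9), cursors c1@3 c2@3 c3@5, authorship .12.3....
After op 3 (delete): buffer="pfwfdj" (len 6), cursors c1@1 c2@1 c3@2, authorship ......
After op 4 (delete): buffer="wfdj" (len 4), cursors c1@0 c2@0 c3@0, authorship ....
After op 5 (move_left): buffer="wfdj" (len 4), cursors c1@0 c2@0 c3@0, authorship ....
After op 6 (insert('k')): buffer="kkkwfdj" (len 7), cursors c1@3 c2@3 c3@3, authorship 123....
After op 7 (move_right): buffer="kkkwfdj" (len 7), cursors c1@4 c2@4 c3@4, authorship 123....
After op 8 (move_left): buffer="kkkwfdj" (len 7), cursors c1@3 c2@3 c3@3, authorship 123....
Authorship (.=original, N=cursor N): 1 2 3 . . . .
Index 1: author = 2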